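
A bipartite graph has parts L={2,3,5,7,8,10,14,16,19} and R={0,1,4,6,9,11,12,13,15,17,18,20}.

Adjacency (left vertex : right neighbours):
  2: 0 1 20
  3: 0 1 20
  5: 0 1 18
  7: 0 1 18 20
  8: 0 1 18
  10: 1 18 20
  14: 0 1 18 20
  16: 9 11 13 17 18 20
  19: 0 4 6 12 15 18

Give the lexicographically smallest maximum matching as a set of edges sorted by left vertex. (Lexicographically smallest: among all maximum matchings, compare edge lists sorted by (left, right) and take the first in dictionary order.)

|M| = 6 (so the lex-smallest maximum matching has 6 edges)
process left vertices in ascending order; for each, take the smallest-labelled available neighbour that still permits 6 edges overall, or leave it unmatched if none does
lex-smallest matching: {2-0, 3-1, 5-18, 7-20, 16-9, 19-4}

Lex-smallest maximum matching: {(2,0), (3,1), (5,18), (7,20), (16,9), (19,4)}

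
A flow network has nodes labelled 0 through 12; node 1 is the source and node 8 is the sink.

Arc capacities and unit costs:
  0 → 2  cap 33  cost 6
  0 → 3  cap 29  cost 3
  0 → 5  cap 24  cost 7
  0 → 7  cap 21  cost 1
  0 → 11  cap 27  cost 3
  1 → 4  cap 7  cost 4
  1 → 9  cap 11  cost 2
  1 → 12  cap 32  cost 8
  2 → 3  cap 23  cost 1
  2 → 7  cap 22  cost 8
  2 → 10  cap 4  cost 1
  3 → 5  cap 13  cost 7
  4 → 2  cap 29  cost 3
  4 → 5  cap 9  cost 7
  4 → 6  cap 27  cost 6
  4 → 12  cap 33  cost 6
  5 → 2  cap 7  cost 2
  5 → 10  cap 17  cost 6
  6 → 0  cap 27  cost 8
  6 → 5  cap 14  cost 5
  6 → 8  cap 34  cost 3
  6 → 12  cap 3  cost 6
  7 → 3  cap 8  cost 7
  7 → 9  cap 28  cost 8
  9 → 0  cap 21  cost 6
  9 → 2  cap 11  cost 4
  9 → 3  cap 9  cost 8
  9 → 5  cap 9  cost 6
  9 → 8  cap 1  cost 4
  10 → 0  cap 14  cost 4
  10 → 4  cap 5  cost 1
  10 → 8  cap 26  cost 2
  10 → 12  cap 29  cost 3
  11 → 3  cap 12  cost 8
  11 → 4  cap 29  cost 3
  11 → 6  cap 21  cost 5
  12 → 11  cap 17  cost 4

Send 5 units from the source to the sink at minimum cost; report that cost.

shortest-cost path #1: 1→9→8 push 1 @ unit cost 6 (adds 6)
shortest-cost path #2: 1→9→2→10→8 push 4 @ unit cost 9 (adds 36)
total cost = 42

Minimum cost for 5 units: 42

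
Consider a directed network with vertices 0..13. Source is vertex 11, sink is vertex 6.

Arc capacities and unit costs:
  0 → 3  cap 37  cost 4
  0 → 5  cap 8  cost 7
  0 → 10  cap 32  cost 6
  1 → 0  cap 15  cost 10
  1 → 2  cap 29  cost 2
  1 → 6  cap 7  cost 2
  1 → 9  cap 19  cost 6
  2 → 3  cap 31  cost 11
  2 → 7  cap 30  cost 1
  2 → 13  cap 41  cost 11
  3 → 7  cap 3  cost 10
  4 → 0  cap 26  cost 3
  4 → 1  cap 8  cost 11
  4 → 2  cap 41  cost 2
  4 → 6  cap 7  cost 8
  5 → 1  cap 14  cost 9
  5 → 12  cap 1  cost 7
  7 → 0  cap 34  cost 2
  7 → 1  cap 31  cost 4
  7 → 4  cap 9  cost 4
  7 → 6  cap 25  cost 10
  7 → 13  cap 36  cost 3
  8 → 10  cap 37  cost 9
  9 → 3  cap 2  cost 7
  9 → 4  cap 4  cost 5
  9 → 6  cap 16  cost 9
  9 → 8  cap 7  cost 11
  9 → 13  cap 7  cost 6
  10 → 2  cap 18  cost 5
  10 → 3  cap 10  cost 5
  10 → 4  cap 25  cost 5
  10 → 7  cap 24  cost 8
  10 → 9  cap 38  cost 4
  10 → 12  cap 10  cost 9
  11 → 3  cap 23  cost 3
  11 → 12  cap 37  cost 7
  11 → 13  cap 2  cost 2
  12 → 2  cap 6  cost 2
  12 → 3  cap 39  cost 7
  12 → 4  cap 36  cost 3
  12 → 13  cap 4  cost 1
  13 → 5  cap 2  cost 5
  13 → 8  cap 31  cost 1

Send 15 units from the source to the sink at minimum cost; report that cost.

Minimum cost for 15 units: 262

shortest-cost path #1: 11→12→2→7→1→6 push 6 @ unit cost 16 (adds 96)
shortest-cost path #2: 11→12→4→6 push 7 @ unit cost 18 (adds 126)
shortest-cost path #3: 11→13→5→1→6 push 1 @ unit cost 18 (adds 18)
shortest-cost path #4: 11→13→5→1→7→6 push 1 @ unit cost 22 (adds 22)
total cost = 262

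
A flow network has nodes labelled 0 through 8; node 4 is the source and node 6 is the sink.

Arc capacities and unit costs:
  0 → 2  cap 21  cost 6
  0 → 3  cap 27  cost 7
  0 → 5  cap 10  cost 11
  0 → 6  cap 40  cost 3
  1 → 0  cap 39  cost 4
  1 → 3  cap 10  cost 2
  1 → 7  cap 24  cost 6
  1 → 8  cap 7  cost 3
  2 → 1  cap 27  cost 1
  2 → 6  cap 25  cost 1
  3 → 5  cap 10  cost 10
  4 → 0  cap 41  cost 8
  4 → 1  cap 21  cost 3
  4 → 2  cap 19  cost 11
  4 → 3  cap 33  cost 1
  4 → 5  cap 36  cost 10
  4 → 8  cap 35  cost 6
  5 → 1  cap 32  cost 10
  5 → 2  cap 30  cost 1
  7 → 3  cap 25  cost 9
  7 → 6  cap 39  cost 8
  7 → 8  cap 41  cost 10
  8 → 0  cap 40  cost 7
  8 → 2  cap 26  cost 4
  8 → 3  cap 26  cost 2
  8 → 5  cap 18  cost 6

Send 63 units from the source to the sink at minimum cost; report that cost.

shortest-cost path #1: 4→1→0→6 push 21 @ unit cost 10 (adds 210)
shortest-cost path #2: 4→0→6 push 19 @ unit cost 11 (adds 209)
shortest-cost path #3: 4→8→2→6 push 23 @ unit cost 11 (adds 253)
total cost = 672

Minimum cost for 63 units: 672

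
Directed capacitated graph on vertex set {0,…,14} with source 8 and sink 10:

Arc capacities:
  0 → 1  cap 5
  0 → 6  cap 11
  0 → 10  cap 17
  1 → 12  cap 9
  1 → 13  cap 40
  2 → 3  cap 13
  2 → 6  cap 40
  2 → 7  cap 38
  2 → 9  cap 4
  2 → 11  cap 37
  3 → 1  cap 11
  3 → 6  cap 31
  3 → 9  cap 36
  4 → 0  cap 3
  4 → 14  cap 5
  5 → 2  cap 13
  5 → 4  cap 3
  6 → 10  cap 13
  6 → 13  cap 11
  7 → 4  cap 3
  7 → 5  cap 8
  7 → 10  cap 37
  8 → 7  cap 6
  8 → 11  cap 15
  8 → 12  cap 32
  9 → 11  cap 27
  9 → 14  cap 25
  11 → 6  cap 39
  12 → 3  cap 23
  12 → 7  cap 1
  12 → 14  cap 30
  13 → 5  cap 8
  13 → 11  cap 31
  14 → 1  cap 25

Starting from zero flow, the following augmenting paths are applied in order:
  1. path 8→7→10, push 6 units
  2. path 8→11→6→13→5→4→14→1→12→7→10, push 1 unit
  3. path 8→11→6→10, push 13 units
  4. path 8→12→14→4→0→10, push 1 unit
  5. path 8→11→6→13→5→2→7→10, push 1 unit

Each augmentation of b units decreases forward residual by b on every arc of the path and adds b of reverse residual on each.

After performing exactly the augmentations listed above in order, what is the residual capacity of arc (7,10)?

Residual capacity of (7,10): 29

after path 1 (8→7→10, push 6): res(7,10)=31
after path 2 (8→11→6→13→5→4→14→1→12→7→10, push 1): res(7,10)=30
after path 3 (8→11→6→10, push 13): res(7,10)=30
after path 4 (8→12→14→4→0→10, push 1): res(7,10)=30
after path 5 (8→11→6→13→5→2→7→10, push 1): res(7,10)=29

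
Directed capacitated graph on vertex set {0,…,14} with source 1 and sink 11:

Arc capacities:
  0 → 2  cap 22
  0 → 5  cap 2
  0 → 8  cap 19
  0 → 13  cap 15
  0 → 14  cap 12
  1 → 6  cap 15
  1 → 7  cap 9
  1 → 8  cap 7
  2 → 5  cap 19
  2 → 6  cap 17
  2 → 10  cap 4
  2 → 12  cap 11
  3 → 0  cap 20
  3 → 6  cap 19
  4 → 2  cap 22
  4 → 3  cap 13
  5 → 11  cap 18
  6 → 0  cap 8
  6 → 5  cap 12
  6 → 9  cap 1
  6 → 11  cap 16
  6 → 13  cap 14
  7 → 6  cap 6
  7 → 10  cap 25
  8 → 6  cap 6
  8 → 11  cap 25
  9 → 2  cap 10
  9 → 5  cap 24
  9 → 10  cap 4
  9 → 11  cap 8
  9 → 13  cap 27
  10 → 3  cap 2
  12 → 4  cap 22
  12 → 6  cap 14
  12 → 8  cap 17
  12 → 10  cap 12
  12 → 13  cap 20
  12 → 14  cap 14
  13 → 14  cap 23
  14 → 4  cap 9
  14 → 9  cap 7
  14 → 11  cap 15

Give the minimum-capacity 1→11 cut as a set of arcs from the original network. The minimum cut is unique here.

augment #1: 1→6→11 push 15
augment #2: 1→8→11 push 7
augment #3: 1→7→6→11 push 1
augment #4: 1→7→6→5→11 push 5
augment #5: 1→7→10→3→0→5→11 push 2
max flow = 30; residual-reachable set from 1 gives S-side
cut edges (S→T): {(1,6), (1,8), (7,6), (10,3)} total cap 30

Min-cut arcs: {(1,6), (1,8), (7,6), (10,3)} (total capacity 30)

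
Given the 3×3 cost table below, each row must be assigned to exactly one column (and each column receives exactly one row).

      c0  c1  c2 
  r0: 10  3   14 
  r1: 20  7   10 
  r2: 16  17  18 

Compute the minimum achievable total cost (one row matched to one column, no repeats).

optimal assignment: row0→col1 (cost 3), row1→col2 (cost 10), row2→col0 (cost 16)
total = 3 + 10 + 16 = 29

Minimum assignment cost: 29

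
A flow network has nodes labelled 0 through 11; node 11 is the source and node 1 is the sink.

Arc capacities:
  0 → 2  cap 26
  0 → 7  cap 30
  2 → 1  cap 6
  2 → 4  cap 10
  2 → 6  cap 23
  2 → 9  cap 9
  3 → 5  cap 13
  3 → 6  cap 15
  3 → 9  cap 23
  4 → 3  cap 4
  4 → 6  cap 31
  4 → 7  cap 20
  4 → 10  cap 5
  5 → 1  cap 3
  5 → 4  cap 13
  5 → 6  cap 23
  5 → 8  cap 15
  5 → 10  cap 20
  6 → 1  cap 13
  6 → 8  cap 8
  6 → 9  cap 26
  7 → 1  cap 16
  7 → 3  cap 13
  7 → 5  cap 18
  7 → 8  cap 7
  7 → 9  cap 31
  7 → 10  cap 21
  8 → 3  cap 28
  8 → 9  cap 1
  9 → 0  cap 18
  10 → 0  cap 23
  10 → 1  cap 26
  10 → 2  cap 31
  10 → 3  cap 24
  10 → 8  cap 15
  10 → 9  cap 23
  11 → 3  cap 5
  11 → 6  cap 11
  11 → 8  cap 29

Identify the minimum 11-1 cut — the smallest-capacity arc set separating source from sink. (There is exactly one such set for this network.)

augment #1: 11→6→1 push 11
augment #2: 11→3→5→1 push 3
augment #3: 11→3→6→1 push 2
augment #4: 11→8→3→5→10→1 push 10
augment #5: 11→8→9→0→2→1 push 1
augment #6: 11→8→3→9→0→2→1 push 5
augment #7: 11→8→3→9→0→7→1 push 12
max flow = 44; residual-reachable set from 11 gives S-side
cut edges (S→T): {(3,5), (6,1), (9,0)} total cap 44

Min-cut arcs: {(3,5), (6,1), (9,0)} (total capacity 44)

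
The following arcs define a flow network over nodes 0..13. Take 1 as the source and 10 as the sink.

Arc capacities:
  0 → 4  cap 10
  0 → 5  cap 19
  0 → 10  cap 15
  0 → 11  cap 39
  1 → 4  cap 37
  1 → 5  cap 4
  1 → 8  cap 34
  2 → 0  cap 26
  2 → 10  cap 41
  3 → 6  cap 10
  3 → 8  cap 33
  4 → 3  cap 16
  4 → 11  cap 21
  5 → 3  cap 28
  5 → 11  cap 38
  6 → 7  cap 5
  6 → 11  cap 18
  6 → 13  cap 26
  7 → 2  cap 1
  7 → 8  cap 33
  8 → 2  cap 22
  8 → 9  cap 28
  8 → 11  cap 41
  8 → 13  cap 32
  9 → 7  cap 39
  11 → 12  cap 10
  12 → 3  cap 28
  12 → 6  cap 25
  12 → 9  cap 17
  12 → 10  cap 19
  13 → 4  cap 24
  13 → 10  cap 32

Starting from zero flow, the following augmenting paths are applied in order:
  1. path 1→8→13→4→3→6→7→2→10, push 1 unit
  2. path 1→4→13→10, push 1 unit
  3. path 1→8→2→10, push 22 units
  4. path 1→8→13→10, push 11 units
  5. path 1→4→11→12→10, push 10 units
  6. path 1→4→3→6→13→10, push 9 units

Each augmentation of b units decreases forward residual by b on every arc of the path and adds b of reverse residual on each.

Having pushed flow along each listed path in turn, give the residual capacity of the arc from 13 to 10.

after path 1 (1→8→13→4→3→6→7→2→10, push 1): res(13,10)=32
after path 2 (1→4→13→10, push 1): res(13,10)=31
after path 3 (1→8→2→10, push 22): res(13,10)=31
after path 4 (1→8→13→10, push 11): res(13,10)=20
after path 5 (1→4→11→12→10, push 10): res(13,10)=20
after path 6 (1→4→3→6→13→10, push 9): res(13,10)=11

Residual capacity of (13,10): 11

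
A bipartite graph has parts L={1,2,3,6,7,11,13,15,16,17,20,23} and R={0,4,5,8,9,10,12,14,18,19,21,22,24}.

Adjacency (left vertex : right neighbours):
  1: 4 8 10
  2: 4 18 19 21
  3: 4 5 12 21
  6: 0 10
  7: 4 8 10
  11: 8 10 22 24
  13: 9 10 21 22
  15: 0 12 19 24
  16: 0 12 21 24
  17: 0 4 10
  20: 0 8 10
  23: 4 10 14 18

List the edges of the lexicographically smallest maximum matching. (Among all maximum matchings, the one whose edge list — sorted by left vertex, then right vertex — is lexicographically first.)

|M| = 11 (so the lex-smallest maximum matching has 11 edges)
process left vertices in ascending order; for each, take the smallest-labelled available neighbour that still permits 11 edges overall, or leave it unmatched if none does
lex-smallest matching: {1-4, 2-18, 3-5, 6-0, 7-8, 11-22, 13-9, 15-12, 16-21, 17-10, 23-14}

Lex-smallest maximum matching: {(1,4), (2,18), (3,5), (6,0), (7,8), (11,22), (13,9), (15,12), (16,21), (17,10), (23,14)}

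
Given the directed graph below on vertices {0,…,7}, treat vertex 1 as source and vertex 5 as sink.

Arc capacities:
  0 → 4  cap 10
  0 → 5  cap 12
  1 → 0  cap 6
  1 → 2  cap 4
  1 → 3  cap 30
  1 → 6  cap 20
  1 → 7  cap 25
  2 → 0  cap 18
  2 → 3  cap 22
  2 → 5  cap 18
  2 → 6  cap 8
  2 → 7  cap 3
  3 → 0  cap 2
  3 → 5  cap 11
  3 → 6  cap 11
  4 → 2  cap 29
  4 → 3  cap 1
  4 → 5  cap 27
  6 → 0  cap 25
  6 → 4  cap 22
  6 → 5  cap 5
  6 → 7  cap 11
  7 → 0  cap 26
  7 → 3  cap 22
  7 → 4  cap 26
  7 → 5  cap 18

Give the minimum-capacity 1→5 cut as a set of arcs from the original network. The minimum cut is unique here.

Min-cut arcs: {(1,0), (1,2), (1,6), (1,7), (3,0), (3,5), (3,6)} (total capacity 79)

augment #1: 1→0→5 push 6
augment #2: 1→2→5 push 4
augment #3: 1→3→5 push 11
augment #4: 1→6→5 push 5
augment #5: 1→7→5 push 18
augment #6: 1→3→0→5 push 2
augment #7: 1→6→0→5 push 4
augment #8: 1→6→4→5 push 11
augment #9: 1→7→4→5 push 7
augment #10: 1→3→6→4→5 push 9
augment #11: 1→3→6→4→2→5 push 2
max flow = 79; residual-reachable set from 1 gives S-side
cut edges (S→T): {(1,0), (1,2), (1,6), (1,7), (3,0), (3,5), (3,6)} total cap 79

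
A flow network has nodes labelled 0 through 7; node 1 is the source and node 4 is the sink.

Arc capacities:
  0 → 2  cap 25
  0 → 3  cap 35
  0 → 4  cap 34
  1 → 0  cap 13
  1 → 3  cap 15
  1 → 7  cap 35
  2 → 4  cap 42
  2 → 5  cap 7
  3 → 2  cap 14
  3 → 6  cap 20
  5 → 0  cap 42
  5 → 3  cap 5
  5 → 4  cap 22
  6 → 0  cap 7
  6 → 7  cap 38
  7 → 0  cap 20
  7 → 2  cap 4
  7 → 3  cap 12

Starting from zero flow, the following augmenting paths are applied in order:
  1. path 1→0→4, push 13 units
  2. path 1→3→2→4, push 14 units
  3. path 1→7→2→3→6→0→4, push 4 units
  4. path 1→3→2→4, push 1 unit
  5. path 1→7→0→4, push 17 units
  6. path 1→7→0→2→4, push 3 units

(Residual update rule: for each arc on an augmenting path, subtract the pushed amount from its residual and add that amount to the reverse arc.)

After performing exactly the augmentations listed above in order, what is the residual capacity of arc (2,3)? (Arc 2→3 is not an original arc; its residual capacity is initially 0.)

Residual capacity of (2,3): 11

after path 1 (1→0→4, push 13): res(2,3)=0
after path 2 (1→3→2→4, push 14): res(2,3)=14
after path 3 (1→7→2→3→6→0→4, push 4): res(2,3)=10
after path 4 (1→3→2→4, push 1): res(2,3)=11
after path 5 (1→7→0→4, push 17): res(2,3)=11
after path 6 (1→7→0→2→4, push 3): res(2,3)=11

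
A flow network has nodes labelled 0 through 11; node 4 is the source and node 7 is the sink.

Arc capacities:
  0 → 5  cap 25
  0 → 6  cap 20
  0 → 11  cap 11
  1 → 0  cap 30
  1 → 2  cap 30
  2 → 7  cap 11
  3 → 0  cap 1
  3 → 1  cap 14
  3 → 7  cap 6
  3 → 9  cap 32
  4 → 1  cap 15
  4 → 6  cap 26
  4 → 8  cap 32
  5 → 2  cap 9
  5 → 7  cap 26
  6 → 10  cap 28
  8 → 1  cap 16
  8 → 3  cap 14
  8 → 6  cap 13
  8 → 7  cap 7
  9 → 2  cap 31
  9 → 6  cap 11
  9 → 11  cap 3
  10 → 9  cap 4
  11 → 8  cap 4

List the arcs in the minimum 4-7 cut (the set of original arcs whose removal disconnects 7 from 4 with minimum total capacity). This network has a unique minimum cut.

Min-cut arcs: {(0,5), (2,7), (3,7), (8,7)} (total capacity 49)

augment #1: 4→8→7 push 7
augment #2: 4→1→2→7 push 11
augment #3: 4→8→3→7 push 6
augment #4: 4→1→0→5→7 push 4
augment #5: 4→8→1→0→5→7 push 16
augment #6: 4→8→3→0→5→7 push 1
augment #7: 4→8→3→1→0→5→7 push 2
augment #8: 4→6→10→9→2→1→0→5→7 push 2
max flow = 49; residual-reachable set from 4 gives S-side
cut edges (S→T): {(0,5), (2,7), (3,7), (8,7)} total cap 49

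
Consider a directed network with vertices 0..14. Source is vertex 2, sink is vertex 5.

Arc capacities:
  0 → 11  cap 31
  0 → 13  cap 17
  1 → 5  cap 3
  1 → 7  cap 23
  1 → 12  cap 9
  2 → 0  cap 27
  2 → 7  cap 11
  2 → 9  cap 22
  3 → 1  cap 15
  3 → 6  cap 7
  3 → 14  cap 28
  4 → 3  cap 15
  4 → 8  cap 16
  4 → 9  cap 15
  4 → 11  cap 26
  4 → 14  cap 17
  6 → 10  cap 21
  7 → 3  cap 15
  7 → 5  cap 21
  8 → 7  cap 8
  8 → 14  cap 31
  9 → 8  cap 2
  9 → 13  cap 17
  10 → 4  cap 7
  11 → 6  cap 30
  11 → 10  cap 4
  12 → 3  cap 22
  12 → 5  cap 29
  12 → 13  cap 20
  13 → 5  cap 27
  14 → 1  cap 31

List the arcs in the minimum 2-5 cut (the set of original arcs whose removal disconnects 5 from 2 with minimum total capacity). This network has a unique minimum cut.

augment #1: 2→7→5 push 11
augment #2: 2→0→13→5 push 17
augment #3: 2→9→13→5 push 10
augment #4: 2→9→8→7→5 push 2
augment #5: 2→0→11→10→4→3→1→5 push 3
augment #6: 2→0→11→10→4→8→7→5 push 1
augment #7: 2→0→11→6→10→4→8→7→5 push 3
max flow = 47; residual-reachable set from 2 gives S-side
cut edges (S→T): {(2,7), (9,8), (10,4), (13,5)} total cap 47

Min-cut arcs: {(2,7), (9,8), (10,4), (13,5)} (total capacity 47)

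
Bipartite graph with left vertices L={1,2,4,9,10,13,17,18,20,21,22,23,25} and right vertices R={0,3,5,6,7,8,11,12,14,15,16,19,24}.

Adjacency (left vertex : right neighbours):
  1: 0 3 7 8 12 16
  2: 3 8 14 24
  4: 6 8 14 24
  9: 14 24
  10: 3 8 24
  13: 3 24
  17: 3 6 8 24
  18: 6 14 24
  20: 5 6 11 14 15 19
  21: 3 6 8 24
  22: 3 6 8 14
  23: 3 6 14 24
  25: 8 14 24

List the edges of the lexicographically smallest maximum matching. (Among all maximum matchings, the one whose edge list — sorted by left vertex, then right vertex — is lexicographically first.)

Lex-smallest maximum matching: {(1,0), (2,3), (4,6), (9,14), (10,8), (13,24), (20,5)}

|M| = 7 (so the lex-smallest maximum matching has 7 edges)
process left vertices in ascending order; for each, take the smallest-labelled available neighbour that still permits 7 edges overall, or leave it unmatched if none does
lex-smallest matching: {1-0, 2-3, 4-6, 9-14, 10-8, 13-24, 20-5}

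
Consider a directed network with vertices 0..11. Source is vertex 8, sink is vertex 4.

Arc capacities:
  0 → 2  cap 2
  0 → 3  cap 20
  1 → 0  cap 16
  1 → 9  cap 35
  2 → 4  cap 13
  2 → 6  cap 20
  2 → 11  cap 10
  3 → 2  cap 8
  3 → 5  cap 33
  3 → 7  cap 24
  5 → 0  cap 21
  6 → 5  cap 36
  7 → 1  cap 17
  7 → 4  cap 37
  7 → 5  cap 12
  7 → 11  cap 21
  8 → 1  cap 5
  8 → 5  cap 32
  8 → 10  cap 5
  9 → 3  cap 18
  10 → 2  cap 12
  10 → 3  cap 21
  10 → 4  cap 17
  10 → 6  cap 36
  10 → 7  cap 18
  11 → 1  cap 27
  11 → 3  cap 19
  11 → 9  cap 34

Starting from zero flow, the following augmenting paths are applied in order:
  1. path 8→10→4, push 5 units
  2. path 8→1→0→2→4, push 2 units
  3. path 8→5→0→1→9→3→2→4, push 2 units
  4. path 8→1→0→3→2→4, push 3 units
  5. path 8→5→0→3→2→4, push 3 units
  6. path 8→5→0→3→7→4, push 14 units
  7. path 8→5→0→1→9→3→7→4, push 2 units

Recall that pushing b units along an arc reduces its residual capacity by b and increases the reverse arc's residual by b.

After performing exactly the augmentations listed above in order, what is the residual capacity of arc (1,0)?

after path 1 (8→10→4, push 5): res(1,0)=16
after path 2 (8→1→0→2→4, push 2): res(1,0)=14
after path 3 (8→5→0→1→9→3→2→4, push 2): res(1,0)=16
after path 4 (8→1→0→3→2→4, push 3): res(1,0)=13
after path 5 (8→5→0→3→2→4, push 3): res(1,0)=13
after path 6 (8→5→0→3→7→4, push 14): res(1,0)=13
after path 7 (8→5→0→1→9→3→7→4, push 2): res(1,0)=15

Residual capacity of (1,0): 15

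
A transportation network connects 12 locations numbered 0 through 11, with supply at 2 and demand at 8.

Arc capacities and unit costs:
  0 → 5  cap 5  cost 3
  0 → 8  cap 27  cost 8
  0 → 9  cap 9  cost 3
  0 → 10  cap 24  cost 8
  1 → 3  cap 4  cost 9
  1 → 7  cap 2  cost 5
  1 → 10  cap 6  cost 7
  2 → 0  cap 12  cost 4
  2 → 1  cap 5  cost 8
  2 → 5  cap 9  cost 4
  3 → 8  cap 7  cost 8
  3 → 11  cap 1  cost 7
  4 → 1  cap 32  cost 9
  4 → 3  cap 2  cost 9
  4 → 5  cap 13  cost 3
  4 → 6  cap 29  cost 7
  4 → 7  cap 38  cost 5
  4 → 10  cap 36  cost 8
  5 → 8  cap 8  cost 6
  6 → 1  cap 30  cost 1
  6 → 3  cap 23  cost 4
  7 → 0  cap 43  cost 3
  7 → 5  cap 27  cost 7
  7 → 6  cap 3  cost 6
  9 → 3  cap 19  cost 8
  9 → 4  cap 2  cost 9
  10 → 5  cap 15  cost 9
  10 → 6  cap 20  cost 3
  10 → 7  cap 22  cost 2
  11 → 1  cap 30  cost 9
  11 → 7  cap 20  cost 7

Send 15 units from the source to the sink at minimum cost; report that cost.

Minimum cost for 15 units: 164

shortest-cost path #1: 2→5→8 push 8 @ unit cost 10 (adds 80)
shortest-cost path #2: 2→0→8 push 7 @ unit cost 12 (adds 84)
total cost = 164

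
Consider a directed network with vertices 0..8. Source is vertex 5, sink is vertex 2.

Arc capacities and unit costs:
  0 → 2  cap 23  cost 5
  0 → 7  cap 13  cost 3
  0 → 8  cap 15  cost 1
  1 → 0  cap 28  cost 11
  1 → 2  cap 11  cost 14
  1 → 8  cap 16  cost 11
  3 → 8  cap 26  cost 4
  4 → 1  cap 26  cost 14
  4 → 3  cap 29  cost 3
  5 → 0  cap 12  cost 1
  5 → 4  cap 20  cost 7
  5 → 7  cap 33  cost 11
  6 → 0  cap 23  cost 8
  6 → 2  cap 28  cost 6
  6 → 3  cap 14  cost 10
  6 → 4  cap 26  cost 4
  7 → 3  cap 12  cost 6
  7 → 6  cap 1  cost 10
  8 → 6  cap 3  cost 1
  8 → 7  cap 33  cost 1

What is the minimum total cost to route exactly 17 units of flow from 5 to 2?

shortest-cost path #1: 5→0→2 push 12 @ unit cost 6 (adds 72)
shortest-cost path #2: 5→4→3→8→6→2 push 3 @ unit cost 21 (adds 63)
shortest-cost path #3: 5→7→6→2 push 1 @ unit cost 27 (adds 27)
shortest-cost path #4: 5→4→1→2 push 1 @ unit cost 35 (adds 35)
total cost = 197

Minimum cost for 17 units: 197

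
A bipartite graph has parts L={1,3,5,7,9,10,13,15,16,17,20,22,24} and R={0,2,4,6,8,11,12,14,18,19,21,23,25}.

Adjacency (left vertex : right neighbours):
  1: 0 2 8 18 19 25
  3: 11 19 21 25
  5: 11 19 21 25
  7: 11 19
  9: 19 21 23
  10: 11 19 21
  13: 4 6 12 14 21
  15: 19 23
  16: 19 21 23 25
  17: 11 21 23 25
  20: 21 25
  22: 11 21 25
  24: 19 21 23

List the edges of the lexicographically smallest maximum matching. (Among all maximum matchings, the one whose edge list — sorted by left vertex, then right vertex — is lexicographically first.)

Lex-smallest maximum matching: {(1,0), (3,11), (5,19), (9,21), (13,4), (15,23), (16,25)}

|M| = 7 (so the lex-smallest maximum matching has 7 edges)
process left vertices in ascending order; for each, take the smallest-labelled available neighbour that still permits 7 edges overall, or leave it unmatched if none does
lex-smallest matching: {1-0, 3-11, 5-19, 9-21, 13-4, 15-23, 16-25}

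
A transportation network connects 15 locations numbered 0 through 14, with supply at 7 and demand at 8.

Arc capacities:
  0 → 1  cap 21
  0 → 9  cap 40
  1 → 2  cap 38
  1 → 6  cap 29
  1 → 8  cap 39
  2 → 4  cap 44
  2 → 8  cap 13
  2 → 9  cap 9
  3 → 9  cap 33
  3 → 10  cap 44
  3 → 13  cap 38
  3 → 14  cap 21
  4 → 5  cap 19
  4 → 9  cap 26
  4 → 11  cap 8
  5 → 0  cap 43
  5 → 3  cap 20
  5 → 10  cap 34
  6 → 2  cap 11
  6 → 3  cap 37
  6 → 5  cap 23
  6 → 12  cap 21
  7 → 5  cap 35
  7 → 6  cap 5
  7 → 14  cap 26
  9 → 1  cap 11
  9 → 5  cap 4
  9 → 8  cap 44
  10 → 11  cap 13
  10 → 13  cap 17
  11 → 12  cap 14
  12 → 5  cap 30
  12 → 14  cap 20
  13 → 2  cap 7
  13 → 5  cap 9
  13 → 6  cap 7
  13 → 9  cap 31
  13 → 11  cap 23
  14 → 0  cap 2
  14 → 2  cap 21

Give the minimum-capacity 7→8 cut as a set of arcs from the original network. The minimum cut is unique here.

augment #1: 7→6→2→8 push 5
augment #2: 7→14→2→8 push 8
augment #3: 7→5→0→1→8 push 21
augment #4: 7→5→0→9→8 push 14
augment #5: 7→14→0→9→8 push 2
augment #6: 7→14→2→9→8 push 9
augment #7: 7→14→2→4→9→8 push 4
max flow = 63; residual-reachable set from 7 gives S-side
cut edges (S→T): {(7,5), (7,6), (14,0), (14,2)} total cap 63

Min-cut arcs: {(7,5), (7,6), (14,0), (14,2)} (total capacity 63)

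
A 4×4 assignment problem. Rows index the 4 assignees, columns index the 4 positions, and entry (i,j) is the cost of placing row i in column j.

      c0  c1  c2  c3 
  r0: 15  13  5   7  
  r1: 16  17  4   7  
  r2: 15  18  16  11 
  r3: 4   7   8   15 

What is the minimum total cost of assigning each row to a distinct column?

Minimum assignment cost: 32

optimal assignment: row0→col1 (cost 13), row1→col2 (cost 4), row2→col3 (cost 11), row3→col0 (cost 4)
total = 13 + 4 + 11 + 4 = 32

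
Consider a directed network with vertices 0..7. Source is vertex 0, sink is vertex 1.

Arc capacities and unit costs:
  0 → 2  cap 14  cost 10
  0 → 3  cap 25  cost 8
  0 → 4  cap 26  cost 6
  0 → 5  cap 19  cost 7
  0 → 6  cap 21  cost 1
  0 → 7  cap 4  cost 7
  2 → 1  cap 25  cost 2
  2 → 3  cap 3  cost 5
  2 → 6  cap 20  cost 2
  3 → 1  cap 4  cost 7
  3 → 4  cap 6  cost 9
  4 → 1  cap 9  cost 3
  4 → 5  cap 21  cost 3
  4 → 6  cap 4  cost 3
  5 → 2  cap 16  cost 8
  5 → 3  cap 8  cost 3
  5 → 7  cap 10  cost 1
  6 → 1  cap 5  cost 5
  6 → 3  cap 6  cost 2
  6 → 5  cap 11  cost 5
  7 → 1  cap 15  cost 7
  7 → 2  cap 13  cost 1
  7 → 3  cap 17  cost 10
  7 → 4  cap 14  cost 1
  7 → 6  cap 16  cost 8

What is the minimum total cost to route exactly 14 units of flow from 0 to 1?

shortest-cost path #1: 0→6→1 push 5 @ unit cost 6 (adds 30)
shortest-cost path #2: 0→4→1 push 9 @ unit cost 9 (adds 81)
total cost = 111

Minimum cost for 14 units: 111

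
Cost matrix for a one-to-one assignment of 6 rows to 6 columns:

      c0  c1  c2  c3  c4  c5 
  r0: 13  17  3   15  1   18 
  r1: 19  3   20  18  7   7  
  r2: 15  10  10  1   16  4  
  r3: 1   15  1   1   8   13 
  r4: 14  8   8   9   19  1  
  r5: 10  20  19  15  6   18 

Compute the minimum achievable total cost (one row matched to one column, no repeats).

Minimum assignment cost: 15

optimal assignment: row0→col2 (cost 3), row1→col1 (cost 3), row2→col3 (cost 1), row3→col0 (cost 1), row4→col5 (cost 1), row5→col4 (cost 6)
total = 3 + 3 + 1 + 1 + 1 + 6 = 15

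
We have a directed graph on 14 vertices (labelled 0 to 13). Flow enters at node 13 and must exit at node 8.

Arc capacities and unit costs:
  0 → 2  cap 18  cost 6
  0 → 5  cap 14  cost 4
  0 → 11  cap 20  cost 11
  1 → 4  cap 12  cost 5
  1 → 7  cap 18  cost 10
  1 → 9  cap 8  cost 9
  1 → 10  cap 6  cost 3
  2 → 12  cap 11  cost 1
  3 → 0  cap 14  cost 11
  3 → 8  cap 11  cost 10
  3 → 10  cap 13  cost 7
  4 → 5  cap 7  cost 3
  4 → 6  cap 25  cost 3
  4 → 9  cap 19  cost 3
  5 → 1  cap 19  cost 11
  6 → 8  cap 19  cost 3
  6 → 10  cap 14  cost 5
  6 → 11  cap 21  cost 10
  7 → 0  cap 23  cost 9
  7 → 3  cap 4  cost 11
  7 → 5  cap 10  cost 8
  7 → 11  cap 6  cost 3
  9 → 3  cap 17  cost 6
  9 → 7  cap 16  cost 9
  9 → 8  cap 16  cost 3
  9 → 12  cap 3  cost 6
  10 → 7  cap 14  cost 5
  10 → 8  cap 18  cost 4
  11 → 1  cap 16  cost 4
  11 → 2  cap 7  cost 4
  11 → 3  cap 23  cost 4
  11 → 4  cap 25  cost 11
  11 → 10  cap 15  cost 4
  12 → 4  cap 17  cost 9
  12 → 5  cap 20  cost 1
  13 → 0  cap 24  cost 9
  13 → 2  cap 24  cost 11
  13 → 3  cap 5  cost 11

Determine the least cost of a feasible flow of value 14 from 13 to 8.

shortest-cost path #1: 13→3→8 push 5 @ unit cost 21 (adds 105)
shortest-cost path #2: 13→2→12→4→6→8 push 9 @ unit cost 27 (adds 243)
total cost = 348

Minimum cost for 14 units: 348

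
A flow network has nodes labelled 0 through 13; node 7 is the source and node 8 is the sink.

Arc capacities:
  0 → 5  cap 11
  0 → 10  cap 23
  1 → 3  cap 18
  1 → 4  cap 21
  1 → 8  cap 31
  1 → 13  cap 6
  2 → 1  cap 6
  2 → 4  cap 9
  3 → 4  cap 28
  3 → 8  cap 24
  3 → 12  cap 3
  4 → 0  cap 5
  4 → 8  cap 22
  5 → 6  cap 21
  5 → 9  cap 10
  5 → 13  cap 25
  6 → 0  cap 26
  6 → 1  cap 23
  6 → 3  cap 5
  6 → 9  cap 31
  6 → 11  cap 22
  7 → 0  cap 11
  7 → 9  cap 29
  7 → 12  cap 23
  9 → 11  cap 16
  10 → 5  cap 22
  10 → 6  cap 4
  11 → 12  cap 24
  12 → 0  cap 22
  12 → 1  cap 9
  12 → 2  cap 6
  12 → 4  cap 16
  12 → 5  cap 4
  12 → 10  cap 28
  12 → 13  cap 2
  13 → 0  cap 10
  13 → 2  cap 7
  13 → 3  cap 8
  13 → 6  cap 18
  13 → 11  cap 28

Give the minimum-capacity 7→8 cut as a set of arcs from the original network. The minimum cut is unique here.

augment #1: 7→12→1→8 push 9
augment #2: 7→12→4→8 push 14
augment #3: 7→0→5→6→1→8 push 11
augment #4: 7→9→11→12→4→8 push 2
augment #5: 7→9→11→12→2→1→8 push 6
augment #6: 7→9→11→12→13→3→8 push 2
augment #7: 7→9→11→12→5→6→1→8 push 4
augment #8: 7→9→11→12→10→6→1→8 push 1
augment #9: 7→9→11→12→10→6→3→8 push 1
max flow = 50; residual-reachable set from 7 gives S-side
cut edges (S→T): {(7,0), (7,12), (9,11)} total cap 50

Min-cut arcs: {(7,0), (7,12), (9,11)} (total capacity 50)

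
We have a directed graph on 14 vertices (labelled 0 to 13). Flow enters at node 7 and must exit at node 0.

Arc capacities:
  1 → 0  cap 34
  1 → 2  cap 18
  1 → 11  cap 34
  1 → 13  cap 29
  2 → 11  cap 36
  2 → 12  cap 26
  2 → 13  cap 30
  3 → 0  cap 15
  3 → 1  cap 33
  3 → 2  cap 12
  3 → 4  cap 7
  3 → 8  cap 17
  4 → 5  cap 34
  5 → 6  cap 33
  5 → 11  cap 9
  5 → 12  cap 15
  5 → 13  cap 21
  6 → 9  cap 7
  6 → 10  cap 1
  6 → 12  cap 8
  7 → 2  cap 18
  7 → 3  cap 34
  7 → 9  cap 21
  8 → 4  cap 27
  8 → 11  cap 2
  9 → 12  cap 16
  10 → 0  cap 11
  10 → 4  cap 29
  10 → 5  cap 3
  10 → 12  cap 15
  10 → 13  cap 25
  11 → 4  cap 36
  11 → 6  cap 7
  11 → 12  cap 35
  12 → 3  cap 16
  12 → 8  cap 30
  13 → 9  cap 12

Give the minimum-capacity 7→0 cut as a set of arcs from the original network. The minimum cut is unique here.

Min-cut arcs: {(3,0), (3,1), (6,10)} (total capacity 49)

augment #1: 7→3→0 push 15
augment #2: 7→3→1→0 push 19
augment #3: 7→2→11→6→10→0 push 1
augment #4: 7→2→12→3→1→0 push 14
max flow = 49; residual-reachable set from 7 gives S-side
cut edges (S→T): {(3,0), (3,1), (6,10)} total cap 49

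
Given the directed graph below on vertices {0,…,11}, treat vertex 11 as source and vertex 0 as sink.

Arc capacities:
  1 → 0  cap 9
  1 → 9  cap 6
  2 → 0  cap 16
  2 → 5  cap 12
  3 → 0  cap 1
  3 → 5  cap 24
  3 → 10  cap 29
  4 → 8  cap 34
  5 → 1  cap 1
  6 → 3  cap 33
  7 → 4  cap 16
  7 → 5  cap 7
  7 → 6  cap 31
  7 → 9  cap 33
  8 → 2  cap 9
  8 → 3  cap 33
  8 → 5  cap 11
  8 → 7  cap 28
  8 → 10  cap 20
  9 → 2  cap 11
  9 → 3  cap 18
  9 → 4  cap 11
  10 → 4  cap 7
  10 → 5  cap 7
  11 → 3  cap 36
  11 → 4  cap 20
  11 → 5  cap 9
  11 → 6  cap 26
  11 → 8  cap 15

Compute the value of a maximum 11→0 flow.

augment #1: 11→3→0 bottleneck 1, total now 1
augment #2: 11→5→1→0 bottleneck 1, total now 2
augment #3: 11→8→2→0 bottleneck 9, total now 11
augment #4: 11→8→7→9→2→0 bottleneck 6, total now 17
augment #5: 11→4→8→7→9→2→0 bottleneck 1, total now 18

Maximum flow value: 18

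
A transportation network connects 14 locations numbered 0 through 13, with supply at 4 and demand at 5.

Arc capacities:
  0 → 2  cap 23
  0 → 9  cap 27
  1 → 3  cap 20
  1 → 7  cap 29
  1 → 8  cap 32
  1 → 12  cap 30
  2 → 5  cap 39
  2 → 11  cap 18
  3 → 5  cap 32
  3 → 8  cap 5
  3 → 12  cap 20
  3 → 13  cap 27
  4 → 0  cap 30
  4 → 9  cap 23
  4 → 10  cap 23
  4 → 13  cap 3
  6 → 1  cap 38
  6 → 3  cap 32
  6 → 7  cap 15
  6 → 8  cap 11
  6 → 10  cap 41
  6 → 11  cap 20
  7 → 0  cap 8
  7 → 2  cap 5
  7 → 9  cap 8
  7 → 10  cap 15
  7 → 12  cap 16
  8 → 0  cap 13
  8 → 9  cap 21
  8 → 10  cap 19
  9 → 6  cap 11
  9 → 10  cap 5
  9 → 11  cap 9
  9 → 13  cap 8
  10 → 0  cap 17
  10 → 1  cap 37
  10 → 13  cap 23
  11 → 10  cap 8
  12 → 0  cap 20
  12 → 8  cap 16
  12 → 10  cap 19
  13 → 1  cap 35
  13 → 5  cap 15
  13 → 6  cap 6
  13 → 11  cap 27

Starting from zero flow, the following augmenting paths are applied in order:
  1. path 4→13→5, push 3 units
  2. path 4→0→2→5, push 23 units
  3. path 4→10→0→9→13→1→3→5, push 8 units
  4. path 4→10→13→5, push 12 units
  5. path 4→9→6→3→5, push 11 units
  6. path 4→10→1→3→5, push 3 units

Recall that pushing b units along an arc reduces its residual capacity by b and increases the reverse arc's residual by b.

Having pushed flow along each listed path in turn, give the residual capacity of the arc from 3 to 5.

after path 1 (4→13→5, push 3): res(3,5)=32
after path 2 (4→0→2→5, push 23): res(3,5)=32
after path 3 (4→10→0→9→13→1→3→5, push 8): res(3,5)=24
after path 4 (4→10→13→5, push 12): res(3,5)=24
after path 5 (4→9→6→3→5, push 11): res(3,5)=13
after path 6 (4→10→1→3→5, push 3): res(3,5)=10

Residual capacity of (3,5): 10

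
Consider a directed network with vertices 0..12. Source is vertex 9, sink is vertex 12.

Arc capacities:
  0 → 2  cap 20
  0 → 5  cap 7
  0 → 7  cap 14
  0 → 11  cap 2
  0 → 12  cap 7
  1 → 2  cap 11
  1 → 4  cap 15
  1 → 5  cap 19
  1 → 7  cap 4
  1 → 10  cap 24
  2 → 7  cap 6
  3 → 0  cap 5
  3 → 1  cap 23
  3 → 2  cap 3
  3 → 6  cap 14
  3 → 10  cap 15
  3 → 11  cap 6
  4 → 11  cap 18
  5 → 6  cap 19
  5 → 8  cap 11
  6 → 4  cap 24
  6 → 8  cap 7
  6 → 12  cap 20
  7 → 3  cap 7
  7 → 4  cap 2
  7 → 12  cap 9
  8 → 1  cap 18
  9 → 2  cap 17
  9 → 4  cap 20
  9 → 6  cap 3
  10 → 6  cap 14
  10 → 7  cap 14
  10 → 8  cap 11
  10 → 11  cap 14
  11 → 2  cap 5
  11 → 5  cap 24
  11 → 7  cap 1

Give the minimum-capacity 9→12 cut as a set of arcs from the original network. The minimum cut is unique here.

augment #1: 9→6→12 push 3
augment #2: 9→2→7→12 push 6
augment #3: 9→4→11→7→12 push 1
augment #4: 9→4→11→5→6→12 push 17
max flow = 27; residual-reachable set from 9 gives S-side
cut edges (S→T): {(2,7), (4,11), (9,6)} total cap 27

Min-cut arcs: {(2,7), (4,11), (9,6)} (total capacity 27)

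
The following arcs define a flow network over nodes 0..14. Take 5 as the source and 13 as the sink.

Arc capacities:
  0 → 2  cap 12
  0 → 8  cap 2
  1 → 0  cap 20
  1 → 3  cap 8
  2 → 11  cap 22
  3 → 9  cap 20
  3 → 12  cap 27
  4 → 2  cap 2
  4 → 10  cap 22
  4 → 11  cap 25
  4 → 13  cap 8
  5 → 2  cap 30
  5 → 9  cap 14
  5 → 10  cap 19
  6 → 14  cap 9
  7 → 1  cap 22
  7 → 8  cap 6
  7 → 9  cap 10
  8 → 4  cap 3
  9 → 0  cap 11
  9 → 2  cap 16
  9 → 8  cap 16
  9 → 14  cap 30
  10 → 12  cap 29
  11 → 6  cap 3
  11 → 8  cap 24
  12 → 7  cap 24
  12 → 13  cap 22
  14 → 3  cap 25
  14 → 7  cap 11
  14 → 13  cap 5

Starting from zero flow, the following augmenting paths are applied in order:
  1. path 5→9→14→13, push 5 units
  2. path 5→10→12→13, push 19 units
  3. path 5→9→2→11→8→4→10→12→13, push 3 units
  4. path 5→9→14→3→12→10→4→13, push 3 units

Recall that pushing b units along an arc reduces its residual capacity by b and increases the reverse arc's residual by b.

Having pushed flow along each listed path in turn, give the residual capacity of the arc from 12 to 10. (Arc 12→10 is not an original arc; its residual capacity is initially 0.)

Residual capacity of (12,10): 19

after path 1 (5→9→14→13, push 5): res(12,10)=0
after path 2 (5→10→12→13, push 19): res(12,10)=19
after path 3 (5→9→2→11→8→4→10→12→13, push 3): res(12,10)=22
after path 4 (5→9→14→3→12→10→4→13, push 3): res(12,10)=19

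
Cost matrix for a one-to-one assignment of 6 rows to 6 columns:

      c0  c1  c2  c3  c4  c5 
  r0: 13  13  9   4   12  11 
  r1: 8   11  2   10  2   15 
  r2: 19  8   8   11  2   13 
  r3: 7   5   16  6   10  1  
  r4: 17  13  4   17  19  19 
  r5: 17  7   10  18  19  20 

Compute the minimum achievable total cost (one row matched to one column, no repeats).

Minimum assignment cost: 26

optimal assignment: row0→col3 (cost 4), row1→col0 (cost 8), row2→col4 (cost 2), row3→col5 (cost 1), row4→col2 (cost 4), row5→col1 (cost 7)
total = 4 + 8 + 2 + 1 + 4 + 7 = 26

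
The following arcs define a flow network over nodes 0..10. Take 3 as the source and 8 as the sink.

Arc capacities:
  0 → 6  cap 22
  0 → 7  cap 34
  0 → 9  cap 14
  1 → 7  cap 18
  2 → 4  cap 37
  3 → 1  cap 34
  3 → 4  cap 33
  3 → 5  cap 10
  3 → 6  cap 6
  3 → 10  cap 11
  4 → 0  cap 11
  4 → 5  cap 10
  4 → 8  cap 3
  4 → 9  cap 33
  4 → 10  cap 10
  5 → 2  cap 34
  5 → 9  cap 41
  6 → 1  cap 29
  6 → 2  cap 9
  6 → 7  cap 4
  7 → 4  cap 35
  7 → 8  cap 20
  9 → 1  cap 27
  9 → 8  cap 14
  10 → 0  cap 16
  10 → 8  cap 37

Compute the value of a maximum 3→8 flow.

Maximum flow value: 58

augment #1: 3→4→8 bottleneck 3, total now 3
augment #2: 3→10→8 bottleneck 11, total now 14
augment #3: 3→1→7→8 bottleneck 18, total now 32
augment #4: 3→4→9→8 bottleneck 14, total now 46
augment #5: 3→4→10→8 bottleneck 10, total now 56
augment #6: 3→6→7→8 bottleneck 2, total now 58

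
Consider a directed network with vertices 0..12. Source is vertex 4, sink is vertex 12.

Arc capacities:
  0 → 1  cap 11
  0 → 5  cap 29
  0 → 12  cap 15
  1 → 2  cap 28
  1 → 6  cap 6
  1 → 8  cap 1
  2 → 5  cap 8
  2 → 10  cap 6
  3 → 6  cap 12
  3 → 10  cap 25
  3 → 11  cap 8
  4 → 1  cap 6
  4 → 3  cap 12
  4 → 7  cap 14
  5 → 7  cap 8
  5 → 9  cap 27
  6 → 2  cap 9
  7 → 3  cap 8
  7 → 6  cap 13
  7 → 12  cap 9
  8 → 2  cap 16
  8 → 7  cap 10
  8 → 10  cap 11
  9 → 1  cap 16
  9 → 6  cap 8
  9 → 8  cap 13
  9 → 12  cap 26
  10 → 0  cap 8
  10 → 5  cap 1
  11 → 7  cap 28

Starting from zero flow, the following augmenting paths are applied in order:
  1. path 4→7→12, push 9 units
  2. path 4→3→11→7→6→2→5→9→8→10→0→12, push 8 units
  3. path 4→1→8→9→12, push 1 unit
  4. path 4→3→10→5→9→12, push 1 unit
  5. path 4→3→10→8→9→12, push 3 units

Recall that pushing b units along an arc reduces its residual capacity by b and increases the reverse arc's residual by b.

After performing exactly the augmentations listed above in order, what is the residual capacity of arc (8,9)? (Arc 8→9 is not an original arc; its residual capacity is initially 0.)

Residual capacity of (8,9): 4

after path 1 (4→7→12, push 9): res(8,9)=0
after path 2 (4→3→11→7→6→2→5→9→8→10→0→12, push 8): res(8,9)=8
after path 3 (4→1→8→9→12, push 1): res(8,9)=7
after path 4 (4→3→10→5→9→12, push 1): res(8,9)=7
after path 5 (4→3→10→8→9→12, push 3): res(8,9)=4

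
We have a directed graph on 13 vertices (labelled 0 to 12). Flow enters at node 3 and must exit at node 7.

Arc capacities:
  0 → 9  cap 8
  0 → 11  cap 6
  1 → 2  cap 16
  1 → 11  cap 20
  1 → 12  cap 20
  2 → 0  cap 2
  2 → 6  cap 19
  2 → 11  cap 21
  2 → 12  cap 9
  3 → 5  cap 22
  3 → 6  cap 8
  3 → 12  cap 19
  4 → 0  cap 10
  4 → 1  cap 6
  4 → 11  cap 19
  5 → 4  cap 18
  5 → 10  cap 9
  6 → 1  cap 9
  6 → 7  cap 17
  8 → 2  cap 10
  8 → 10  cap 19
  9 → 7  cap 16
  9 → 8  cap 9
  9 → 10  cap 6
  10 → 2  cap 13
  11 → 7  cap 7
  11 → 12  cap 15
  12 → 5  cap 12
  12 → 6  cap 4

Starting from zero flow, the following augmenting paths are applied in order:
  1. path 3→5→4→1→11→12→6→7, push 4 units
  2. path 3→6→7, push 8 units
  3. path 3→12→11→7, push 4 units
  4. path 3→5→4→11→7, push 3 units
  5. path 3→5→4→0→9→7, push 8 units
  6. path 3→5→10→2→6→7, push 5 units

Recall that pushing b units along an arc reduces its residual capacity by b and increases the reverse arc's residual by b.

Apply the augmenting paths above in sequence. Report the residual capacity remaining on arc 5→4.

after path 1 (3→5→4→1→11→12→6→7, push 4): res(5,4)=14
after path 2 (3→6→7, push 8): res(5,4)=14
after path 3 (3→12→11→7, push 4): res(5,4)=14
after path 4 (3→5→4→11→7, push 3): res(5,4)=11
after path 5 (3→5→4→0→9→7, push 8): res(5,4)=3
after path 6 (3→5→10→2→6→7, push 5): res(5,4)=3

Residual capacity of (5,4): 3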